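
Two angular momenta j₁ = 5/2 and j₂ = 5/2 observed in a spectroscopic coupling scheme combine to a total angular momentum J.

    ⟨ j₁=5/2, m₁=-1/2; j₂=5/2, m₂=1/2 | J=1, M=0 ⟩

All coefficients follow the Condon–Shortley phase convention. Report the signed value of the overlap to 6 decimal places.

triangle: 4!*1!*1!/7! = 24/5040
(j±m)!: 2!*3!*3!*2!*1!*1! = 144
prefactor² = (2J+1)*Δ*N² = 72/35
  k=2: +1/(2!*2!*1!*1!*0!*0!) = 1/4
  k=3: −1/(3!*1!*0!*0!*1!*1!) = -1/6
Σ = 1/12  ⇒  CG² = 72/35*(1/12)² = 1/70
CG = +√(1/70) = +0.119523

+0.119523  (= +√(1/70))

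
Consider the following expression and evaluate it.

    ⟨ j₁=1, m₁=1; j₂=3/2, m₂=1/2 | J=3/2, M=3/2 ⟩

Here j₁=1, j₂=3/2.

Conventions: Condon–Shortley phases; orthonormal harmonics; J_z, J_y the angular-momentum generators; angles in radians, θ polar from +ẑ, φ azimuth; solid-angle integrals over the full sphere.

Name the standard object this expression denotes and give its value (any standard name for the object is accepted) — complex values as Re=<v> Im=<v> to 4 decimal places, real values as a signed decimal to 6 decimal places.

Clebsch–Gordan coefficient, +√(2/5) ≈ +0.632456

This is a Clebsch–Gordan (vector-coupling) coefficient.
j₁+j₂−J=1  J+j₁−j₂=1  J−j₁+j₂=2  j₁+j₂+J+1=5
(j₁±m₁, j₂±m₂, J±M) = (2,0,2,1,3,0)
P² = 8/5
sum k=0..0:
  [0] +1/2 = 1/2
S = 1/2
C² = P²·S² = 2/5 ; C = +0.632456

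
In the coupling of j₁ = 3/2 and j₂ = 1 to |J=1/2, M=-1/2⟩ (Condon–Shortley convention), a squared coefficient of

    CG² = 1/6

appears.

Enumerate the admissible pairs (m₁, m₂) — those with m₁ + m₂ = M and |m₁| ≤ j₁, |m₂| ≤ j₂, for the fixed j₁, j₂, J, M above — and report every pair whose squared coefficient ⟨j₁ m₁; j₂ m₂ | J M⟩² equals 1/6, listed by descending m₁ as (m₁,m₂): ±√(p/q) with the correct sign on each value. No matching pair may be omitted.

(1/2,-1): +√(1/6)

Admissible pairs with m₁+m₂ = M = -1/2: (-3/2,1), (-1/2,0), (1/2,-1)
  (m₁,m₂)=(1/2,-1): CG² = 1/6, CG = +√(1/6)   ← matches the target
  (m₁,m₂)=(-1/2,0): CG² = 1/3, CG = −√(1/3)
  (m₁,m₂)=(-3/2,1): CG² = 1/2, CG = +√(1/2)
Pairs with CG² = 1/6: (1/2,-1): +√(1/6)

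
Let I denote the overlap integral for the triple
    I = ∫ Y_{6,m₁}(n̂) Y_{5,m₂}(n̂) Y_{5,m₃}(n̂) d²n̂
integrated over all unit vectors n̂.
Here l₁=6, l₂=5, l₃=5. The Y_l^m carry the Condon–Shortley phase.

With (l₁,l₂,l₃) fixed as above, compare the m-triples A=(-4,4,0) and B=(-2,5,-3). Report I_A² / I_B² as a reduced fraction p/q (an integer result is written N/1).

12/35

Same 6,5,5: normalisation and zero-m 3j drop out of the ratio.
A: Δ: 6! 6! 4! / 17! → 1/28588560; sum: t=5:−1/345600 t=6:+1/207360 = 1/518400; 3j²(6 5 5; -4 4 0) = Δ·Π!·Σ² = 12/2431  (sign -1)
B: Δ: 6! 6! 4! / 17! → 1/28588560; sum: t=6:+1/829440 = 1/829440; 3j²(6 5 5; -2 5 -3) = Δ·Π!·Σ² = 35/2431  (sign +1)
I_A²/I_B² = (12/2431)/(35/2431) = 12/35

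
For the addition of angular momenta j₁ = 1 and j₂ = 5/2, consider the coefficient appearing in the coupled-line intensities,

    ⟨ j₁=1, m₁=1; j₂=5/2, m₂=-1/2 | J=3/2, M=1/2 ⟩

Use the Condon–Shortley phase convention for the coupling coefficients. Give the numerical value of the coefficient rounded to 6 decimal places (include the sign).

+0.447214

j₁+j₂−J=2  J+j₁−j₂=0  J−j₁+j₂=3  j₁+j₂+J+1=6
(j₁±m₁, j₂±m₂, J±M) = (2,0,2,3,2,1)
P² = 16/5
sum k=0..0:
  [0] +1/4 = 1/4
S = 1/4
C² = P²·S² = 1/5 ; C = +0.447214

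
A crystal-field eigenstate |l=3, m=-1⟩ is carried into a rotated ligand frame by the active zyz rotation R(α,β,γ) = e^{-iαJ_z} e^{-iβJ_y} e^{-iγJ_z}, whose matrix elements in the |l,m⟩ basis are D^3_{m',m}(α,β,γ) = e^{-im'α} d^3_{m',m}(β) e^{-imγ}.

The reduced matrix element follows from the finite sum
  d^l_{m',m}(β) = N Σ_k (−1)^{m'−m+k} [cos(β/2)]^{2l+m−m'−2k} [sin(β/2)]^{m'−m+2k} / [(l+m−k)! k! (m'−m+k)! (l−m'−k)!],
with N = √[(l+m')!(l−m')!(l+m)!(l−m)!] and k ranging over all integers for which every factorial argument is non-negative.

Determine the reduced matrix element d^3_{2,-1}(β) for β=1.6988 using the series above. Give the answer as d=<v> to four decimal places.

d^3_{2,-1}(β=1.6988) via the finite sum:
With c≡cos(β/2)=0.660434 and s≡sin(β/2)=0.750884, N=[120·1·2·24]^{1/2}=75.894664
k∈{0,1} keeps every argument non-negative
  k=0: (−1)^3·75.8947/(12)·0.6604^3·0.7509^3 = -0.771324
  k=1: (−1)^4·75.8947/(24)·0.6604^1·0.7509^5 = +0.498534
d^3_{2,-1}(1.6988) = -0.771324 +0.498534 = -0.272791

d=-0.2728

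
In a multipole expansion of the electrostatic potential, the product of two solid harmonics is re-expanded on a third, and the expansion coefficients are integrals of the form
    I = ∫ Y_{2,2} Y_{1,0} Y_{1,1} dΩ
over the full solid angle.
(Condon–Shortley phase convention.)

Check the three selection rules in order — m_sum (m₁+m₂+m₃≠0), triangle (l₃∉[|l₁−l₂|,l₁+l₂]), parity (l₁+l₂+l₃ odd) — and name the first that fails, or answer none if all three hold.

m₁+m₂+m₃ = 2 + 0 + 1 = 3  ✗
triangle: |2−1|=1 ≤ l₃=1 ≤ 2+1=3
parity: l₁+l₂+l₃ = 4 is even

m_sum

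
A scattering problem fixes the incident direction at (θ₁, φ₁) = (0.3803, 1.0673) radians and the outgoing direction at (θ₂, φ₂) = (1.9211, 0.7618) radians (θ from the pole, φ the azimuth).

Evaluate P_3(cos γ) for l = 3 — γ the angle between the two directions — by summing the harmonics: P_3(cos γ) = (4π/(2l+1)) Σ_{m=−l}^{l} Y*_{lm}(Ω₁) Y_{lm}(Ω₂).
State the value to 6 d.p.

-0.020765

Expand P_3 via completeness: Σ_{m} conj(Y_{3,m}) at Ω₁ times Y_{3,m} at Ω₂ —
  term(m=-3) = +0.004490+0.005854i   from Y*(Ω₁)=-0.021301-0.001286i, Y(Ω₂)=-0.226564-0.261149i
  term(m=-2) = -0.033139-0.023211i   from Y*(Ω₁)=-0.069877+0.110520i, Y(Ω₂)=-0.014598+0.309077i
  term(m=-1) = -0.047276-0.014910i   from Y*(Ω₁)=+0.191649+0.347915i, Y(Ω₂)=-0.090304+0.086139i
  term(m=+0) = +0.140282+0.000000i   from Y*(Ω₁)=+0.454300-0.000000i, Y(Ω₂)=+0.308788+0.000000i
  term(m=+1) = -0.047276+0.014910i   from Y*(Ω₁)=-0.191649+0.347915i, Y(Ω₂)=+0.090304+0.086139i
  term(m=+2) = -0.033139+0.023211i   from Y*(Ω₁)=-0.069877-0.110520i, Y(Ω₂)=-0.014598-0.309077i
  term(m=+3) = +0.004490-0.005854i   from Y*(Ω₁)=+0.021301-0.001286i, Y(Ω₂)=+0.226564-0.261149i
Accumulated sum -0.011567+0.000000i; after 4π/(2l+1) scaling, -0.020765+0.000000i ⇒ P_3 = -0.020765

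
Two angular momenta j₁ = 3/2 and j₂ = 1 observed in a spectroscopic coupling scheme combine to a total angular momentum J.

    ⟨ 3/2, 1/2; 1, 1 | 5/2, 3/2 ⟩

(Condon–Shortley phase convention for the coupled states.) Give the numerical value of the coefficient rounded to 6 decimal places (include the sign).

triangle: 0!×3!×2!/6! = 12/720
(j±m)!: 2!×1!×2!×0!×4!×1! = 96
prefactor² = (2J+1)×Δ×N² = 48/5
  k=0: +1/(0!×0!×1!×2!×2!×0!) = 1/4
Σ = 1/4  ⇒  CG² = 48/5×(1/4)² = 3/5
CG = +√(3/5) = +0.774597

+0.774597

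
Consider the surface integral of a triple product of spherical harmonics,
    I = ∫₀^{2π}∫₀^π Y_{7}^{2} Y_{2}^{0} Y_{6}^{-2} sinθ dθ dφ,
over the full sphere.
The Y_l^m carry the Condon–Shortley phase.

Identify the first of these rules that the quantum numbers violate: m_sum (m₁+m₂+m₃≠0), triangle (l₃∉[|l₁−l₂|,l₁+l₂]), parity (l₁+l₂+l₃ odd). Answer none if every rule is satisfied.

Σmᵢ = 0  ✓
l₃∈[|l₁−l₂|,l₁+l₂]=[5,9], have l₃=6  ✓
Σlᵢ = 15 ⇒ odd  ✗

parity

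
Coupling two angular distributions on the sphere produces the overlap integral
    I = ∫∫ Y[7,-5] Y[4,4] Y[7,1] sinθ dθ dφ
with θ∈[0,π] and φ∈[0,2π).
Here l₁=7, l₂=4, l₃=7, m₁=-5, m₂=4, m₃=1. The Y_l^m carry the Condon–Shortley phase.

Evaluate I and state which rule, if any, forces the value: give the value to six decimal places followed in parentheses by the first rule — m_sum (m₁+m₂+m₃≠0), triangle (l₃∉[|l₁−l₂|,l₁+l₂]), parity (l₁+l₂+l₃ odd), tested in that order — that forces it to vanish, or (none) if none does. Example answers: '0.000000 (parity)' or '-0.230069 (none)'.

-0.118882 (none)

Rules hold: Σm=0, L=18 even, 3≤7≤11.
N = 15·9·15 = 2025
Δ = 4!·10!·4!/19! = 1/58198140
Racah Σ t=0..4: t=0:+1/17418240 t=1:−1/622080 t=2:+1/230400 t=3:−1/622080 t=4:+1/17418240 = 1/806400
⇒ 3j(7 4 7; 0 0 0)² = 2268/230945, sgn -1
Racah Σ t=4..4: t=4:+1/46448640 = 1/46448640
⇒ 3j(7 4 7; -5 4 1)² = 75/8398, sgn +1
4πI² = N·(3j₀)²·(3jₘ)² = 34445250/193947611
I = -1·√(0.177601/4π) = -0.11888239
No selection rule forces the value: the integral is nonzero (none).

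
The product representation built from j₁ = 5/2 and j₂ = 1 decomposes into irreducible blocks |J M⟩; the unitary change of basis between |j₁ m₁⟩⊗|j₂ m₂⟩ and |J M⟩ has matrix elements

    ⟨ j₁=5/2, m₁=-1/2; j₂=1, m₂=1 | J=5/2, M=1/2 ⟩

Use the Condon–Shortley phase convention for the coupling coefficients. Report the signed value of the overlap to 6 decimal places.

-0.717137

j₁+j₂−J=1  J+j₁−j₂=4  J−j₁+j₂=1  j₁+j₂+J+1=7
(j₁±m₁, j₂±m₂, J±M) = (2,3,2,0,3,2)
P² = 288/35
sum k=1..1:
  [1] −1/4 = -1/4
S = -1/4
C² = P²·S² = 18/35 ; C = -0.717137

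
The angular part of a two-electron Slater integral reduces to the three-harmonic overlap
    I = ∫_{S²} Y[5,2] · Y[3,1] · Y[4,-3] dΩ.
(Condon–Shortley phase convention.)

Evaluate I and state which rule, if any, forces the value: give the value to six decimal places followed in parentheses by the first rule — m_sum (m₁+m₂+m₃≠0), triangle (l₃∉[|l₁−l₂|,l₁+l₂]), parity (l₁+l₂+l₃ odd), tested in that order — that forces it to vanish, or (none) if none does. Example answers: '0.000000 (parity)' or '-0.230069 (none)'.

m-sum 0 ✓  L=12 even ✓  2≤4≤8 ✓
Π(2lᵢ+1) = 11×7×9 = 693
triangle coeff Δ(5,3,4) = 1/180180
Σ_t [1,3]: t=1:−1/576 t=2:+1/144 t=3:−1/576 = 1/288
(3j)²=20/1001 [(5 3 4; 0 0 0)], sign=+1
Σ_t [2,3]: t=2:+1/960 t=3:−1/4320 = 7/8640
(3j)²=343/12870 [(5 3 4; 2 1 -3)], sign=-1
⇒ 4πI² = 686/1859
I = (-1)√(686/1859/(4π)) = -0.17136315
No selection rule forces the value: the integral is nonzero (none).

-0.171363 (none)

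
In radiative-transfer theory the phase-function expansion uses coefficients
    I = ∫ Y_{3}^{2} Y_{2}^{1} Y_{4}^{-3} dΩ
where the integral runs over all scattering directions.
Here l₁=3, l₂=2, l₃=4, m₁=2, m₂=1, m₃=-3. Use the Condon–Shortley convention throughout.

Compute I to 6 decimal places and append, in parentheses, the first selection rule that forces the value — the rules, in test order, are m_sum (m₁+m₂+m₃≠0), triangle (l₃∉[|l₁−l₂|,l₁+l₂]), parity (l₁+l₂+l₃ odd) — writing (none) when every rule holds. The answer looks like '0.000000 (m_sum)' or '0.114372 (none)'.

0.000000 (parity)

Σlᵢ=9 odd — θ-integrand is odd under cosθ→−cosθ; I=0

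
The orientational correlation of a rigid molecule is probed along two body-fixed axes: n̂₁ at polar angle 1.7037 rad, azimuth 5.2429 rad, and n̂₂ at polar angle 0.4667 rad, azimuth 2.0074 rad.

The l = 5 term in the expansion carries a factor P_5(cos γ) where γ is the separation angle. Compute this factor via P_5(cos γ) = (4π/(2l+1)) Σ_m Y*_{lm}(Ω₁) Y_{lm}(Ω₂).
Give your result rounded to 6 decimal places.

0.058783

Summing Y*_{l m}(θ₁,φ₁)·Y_{l m}(θ₂,φ₂) over m ∈ [−5, 5]; prefactor 4π/(2·5+1) = 1.142397:
  [-5]  conj(Y_{5,-5})(Ω₁) = (0.208592, 0.391979) ; Y_{5,-5}(Ω₂) = (-0.007004, 0.004919) ; Δ = (-0.003389, -0.001720)
  [-4]  conj(Y_{5,-4})(Ω₁) = (0.098319, -0.159914) ; Y_{5,-4}(Ω₂) = (-0.009386, -0.052895) ; Δ = (-0.009381, -0.003700)
  [-3]  conj(Y_{5,-3})(Ω₁) = (0.283573, 0.005881) ; Y_{5,-3}(Ω₂) = (0.188087, 0.050234) ; Δ = (0.053041, 0.015351)
  [-2]  conj(Y_{5,-2})(Ω₁) = (-0.101994, -0.182438) ; Y_{5,-2}(Ω₂) = (-0.274116, 0.327039) ; Δ = (0.087622, 0.016653)
  [-1]  conj(Y_{5,-1})(Ω₁) = (0.122178, -0.208280) ; Y_{5,-1}(Ω₂) = (-0.194524, -0.416863) ; Δ = (-0.110591, -0.010416)
  [+0]  conj(Y_{5,0})(Ω₁) = (-0.213713, -0.000000) ; Y_{5,0}(Ω₂) = (-0.078855, 0.000000) ; Δ = (0.016852, 0.000000)
  [+1]  conj(Y_{5,1})(Ω₁) = (-0.122178, -0.208280) ; Y_{5,1}(Ω₂) = (0.194524, -0.416863) ; Δ = (-0.110591, 0.010416)
  [+2]  conj(Y_{5,2})(Ω₁) = (-0.101994, 0.182438) ; Y_{5,2}(Ω₂) = (-0.274116, -0.327039) ; Δ = (0.087622, -0.016653)
  [+3]  conj(Y_{5,3})(Ω₁) = (-0.283573, 0.005881) ; Y_{5,3}(Ω₂) = (-0.188087, 0.050234) ; Δ = (0.053041, -0.015351)
  [+4]  conj(Y_{5,4})(Ω₁) = (0.098319, 0.159914) ; Y_{5,4}(Ω₂) = (-0.009386, 0.052895) ; Δ = (-0.009381, 0.003700)
  [+5]  conj(Y_{5,5})(Ω₁) = (-0.208592, 0.391979) ; Y_{5,5}(Ω₂) = (0.007004, 0.004919) ; Δ = (-0.003389, 0.001720)
Accumulated sum (0.051456, 0.000000); after 4π/(2l+1) scaling, (0.058783, 0.000000) ⇒ P_5 = 0.058783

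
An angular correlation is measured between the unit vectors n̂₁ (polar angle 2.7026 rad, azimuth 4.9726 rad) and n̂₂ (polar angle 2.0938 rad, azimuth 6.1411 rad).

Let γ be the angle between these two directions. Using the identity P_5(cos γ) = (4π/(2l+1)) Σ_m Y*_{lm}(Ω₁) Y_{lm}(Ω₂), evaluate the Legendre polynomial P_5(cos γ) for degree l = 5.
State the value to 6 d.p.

Summing Y*_{l m}(θ₁,φ₁)·Y_{l m}(θ₂,φ₂) over m ∈ [−5, 5]; prefactor 4π/(2·5+1) = 1.142397:
  m=-5: Y*=0.00620 - 0.00172j  Y=0.17169 + 0.14770j  product 0.00132 + 0.00062j
  m=-4: Y*=-0.02192 - 0.03741j  Y=-0.34802 - 0.22226j  product -0.00069 + 0.01789j
  m=-3: Y*=-0.11915 + 0.12029j  Y=0.25505 + 0.11582j  product -0.04432 + 0.01688j
  m=-2: Y*=0.35057 + 0.20092j  Y=0.15340 + 0.04481j  product 0.04478 + 0.04653j
  m=-1: Y*=0.12704 - 0.47714j  Y=-0.32568 - 0.04659j  product -0.06360 + 0.14947j
  m=+0: Y*=0.00639 + 0.00000j  Y=-0.08513 + 0.00000j  product -0.00054 + 0.00000j
  m=+1: Y*=-0.12704 - 0.47714j  Y=0.32568 - 0.04659j  product -0.06360 - 0.14947j
  m=+2: Y*=0.35057 - 0.20092j  Y=0.15340 - 0.04481j  product 0.04478 - 0.04653j
  m=+3: Y*=0.11915 + 0.12029j  Y=-0.25505 + 0.11582j  product -0.04432 - 0.01688j
  m=+4: Y*=-0.02192 + 0.03741j  Y=-0.34802 + 0.22226j  product -0.00069 - 0.01789j
  m=+5: Y*=-0.00620 - 0.00172j  Y=-0.17169 + 0.14770j  product 0.00132 - 0.00062j
Σ over m = -0.12557 - 0.00000j; ×(4π/11) → -0.14345 - 0.00000j. Real part: -0.143453

-0.143453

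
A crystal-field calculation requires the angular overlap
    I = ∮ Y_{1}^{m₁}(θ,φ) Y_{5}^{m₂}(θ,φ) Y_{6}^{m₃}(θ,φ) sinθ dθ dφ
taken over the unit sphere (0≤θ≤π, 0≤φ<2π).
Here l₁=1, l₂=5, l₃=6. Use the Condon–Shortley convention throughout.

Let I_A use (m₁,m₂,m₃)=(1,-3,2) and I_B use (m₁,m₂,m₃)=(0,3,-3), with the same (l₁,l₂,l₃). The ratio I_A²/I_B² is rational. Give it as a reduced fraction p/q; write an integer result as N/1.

Shared (l₁,l₂,l₃)=(1,5,6): N and (l;000)² cancel in I_A²/I_B².
A: Δ = 0!·2!·10!/13! = 1/858; Racah Σ t=0..0: t=0:+1/161280 = 1/161280; ⇒ 3j(1 5 6; 1 -3 2)² = 1/143, sgn +1
B: Δ = 0!·2!·10!/13! = 1/858; Racah Σ t=0..0: t=0:+1/80640 = 1/80640; ⇒ 3j(1 5 6; 0 3 -3)² = 9/286, sgn -1
I_A²/I_B² = (1/143)/(9/286) = 2/9

2/9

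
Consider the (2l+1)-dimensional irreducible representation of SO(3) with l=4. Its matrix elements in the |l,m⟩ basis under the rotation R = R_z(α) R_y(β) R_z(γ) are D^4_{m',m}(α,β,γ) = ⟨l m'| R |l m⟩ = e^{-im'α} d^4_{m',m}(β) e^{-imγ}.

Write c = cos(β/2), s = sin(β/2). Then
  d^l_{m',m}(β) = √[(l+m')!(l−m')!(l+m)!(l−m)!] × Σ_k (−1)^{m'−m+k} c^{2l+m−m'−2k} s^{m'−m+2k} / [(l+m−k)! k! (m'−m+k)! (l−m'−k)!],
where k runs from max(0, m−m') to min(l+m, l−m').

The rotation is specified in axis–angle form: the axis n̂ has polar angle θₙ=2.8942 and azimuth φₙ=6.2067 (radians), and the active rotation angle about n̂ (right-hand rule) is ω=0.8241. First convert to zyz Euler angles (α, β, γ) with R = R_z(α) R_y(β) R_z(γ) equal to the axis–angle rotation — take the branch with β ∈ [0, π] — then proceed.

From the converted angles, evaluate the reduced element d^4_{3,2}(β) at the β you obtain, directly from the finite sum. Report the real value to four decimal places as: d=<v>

Axis–angle → zyz. n̂ = (sinθₙcosφₙ, sinθₙsinφₙ, cosθₙ) = (+0.244161, -0.018711, -0.969554), ω = 0.8241.
R = I cosω + sinω [n̂]ₓ + (1−cosω) n̂n̂ᵀ gives
  R = [+0.698341, +0.710126, -0.089671; -0.713057, +0.679330, -0.173379; -0.062205, +0.185018, +0.980764]
β = atan2(√(R₁₃²+R₂₃²), R₃₃) = 0.196457; α = atan2(R₂₃, R₁₃) mod 2π = 4.235081; γ = atan2(R₃₂, −R₃₁) mod 2π = 1.246459
d^4_{3,2}(β=0.1965) via the finite sum:
c=cos(0.196457/2)=0.995179, s=sin(0.196457/2)=0.098070; N=√[5040·1·720·2]=2693.993318
k∈{0,1} keeps every argument non-negative
  k=0: (−1)^1·2693.9933/(720)·0.9952^7·0.0981^1 = -0.354741
  k=1: (−1)^2·2693.9933/(240)·0.9952^5·0.0981^3 = +0.010335
d^4_{3,2}(0.1965) = -0.354741 +0.010335 = -0.344406

d=-0.3444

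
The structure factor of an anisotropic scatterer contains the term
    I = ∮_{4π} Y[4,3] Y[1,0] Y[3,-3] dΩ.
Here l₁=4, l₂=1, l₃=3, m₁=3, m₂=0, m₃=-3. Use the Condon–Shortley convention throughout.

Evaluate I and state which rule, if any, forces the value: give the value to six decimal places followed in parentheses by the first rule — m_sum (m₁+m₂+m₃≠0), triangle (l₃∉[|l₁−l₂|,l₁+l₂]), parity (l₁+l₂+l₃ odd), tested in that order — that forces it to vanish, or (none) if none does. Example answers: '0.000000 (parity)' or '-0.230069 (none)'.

-0.162868 (none)

Rules hold: Σm=0, L=8 even, 3≤3≤5.
N = 9·3·7 = 189
Δ = 2!·6!·0!/9! = 1/252
Racah Σ t=1..1: t=1:−1/36 = -1/36
⇒ 3j(4 1 3; 0 0 0)² = 4/63, sgn +1
Racah Σ t=1..1: t=1:−1/720 = -1/720
⇒ 3j(4 1 3; 3 0 -3)² = 1/36, sgn -1
4πI² = N·(3j₀)²·(3jₘ)² = 1/3
I = -1·√(0.333333/4π) = -0.16286750
No selection rule forces the value: the integral is nonzero (none).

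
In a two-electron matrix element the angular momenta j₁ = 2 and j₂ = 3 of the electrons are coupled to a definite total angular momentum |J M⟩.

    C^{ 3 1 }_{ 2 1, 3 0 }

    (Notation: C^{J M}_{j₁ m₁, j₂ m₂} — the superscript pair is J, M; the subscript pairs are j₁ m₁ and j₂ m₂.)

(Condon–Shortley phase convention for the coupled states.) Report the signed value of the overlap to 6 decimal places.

−√(1/30) ≈ -0.182574

j₁+j₂−J=2  J+j₁−j₂=2  J−j₁+j₂=4  j₁+j₂+J+1=9
(j₁±m₁, j₂±m₂, J±M) = (3,1,3,3,4,2)
P² = 96/5
sum k=0..1:
  [0] +1/12 = 1/12
  [1] −1/8 = -1/8
S = -1/24
C² = P²·S² = 1/30 ; C = -0.182574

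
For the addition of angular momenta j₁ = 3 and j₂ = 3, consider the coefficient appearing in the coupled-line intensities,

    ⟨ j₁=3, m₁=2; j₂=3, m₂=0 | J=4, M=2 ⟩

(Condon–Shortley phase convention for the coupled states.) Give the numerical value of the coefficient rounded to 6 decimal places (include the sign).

triangle: 2!×4!×4!/11! = 1152/39916800
(j±m)!: 5!×1!×3!×3!×6!×2! = 6220800
prefactor² = (2J+1)×Δ×N² = 124416/77
  k=0: +1/(0!×2!×1!×3!×3!×1!) = 1/72
  k=1: −1/(1!×1!×0!×2!×4!×2!) = -1/96
Σ = 1/288  ⇒  CG² = 124416/77×(1/288)² = 3/154
CG = +√(3/154) = +0.139573

+√(3/154) ≈ +0.139573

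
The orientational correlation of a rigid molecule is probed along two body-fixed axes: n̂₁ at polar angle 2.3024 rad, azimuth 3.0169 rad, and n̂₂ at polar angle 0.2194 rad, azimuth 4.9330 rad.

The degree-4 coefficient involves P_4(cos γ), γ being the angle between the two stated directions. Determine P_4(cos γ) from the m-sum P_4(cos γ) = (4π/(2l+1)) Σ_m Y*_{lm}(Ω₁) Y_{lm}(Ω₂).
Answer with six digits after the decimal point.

Summing Y*_{l m}(θ₁,φ₁)·Y_{l m}(θ₂,φ₂) over m ∈ [−4, 4]; prefactor 4π/(2·4+1) = 1.396263:
  term(m=-4) = +0.000025-0.000132i   from Y*(Ω₁)=+0.119140-0.064897i, Y(Ω₂)=+0.000631-0.000767i
  term(m=-3) = -0.003733-0.002212i   from Y*(Ω₁)=+0.320691-0.125891i, Y(Ω₂)=-0.007740-0.009936i
  term(m=-2) = -0.027242+0.022512i   from Y*(Ω₁)=+0.381272-0.097105i, Y(Ω₂)=-0.081220+0.038358i
  term(m=-1) = +0.003644+0.010130i   from Y*(Ω₁)=+0.028974-0.003632i, Y(Ω₂)=+0.080673+0.359728i
  term(m=+0) = -0.236495-0.000000i   from Y*(Ω₁)=-0.361528-0.000000i, Y(Ω₂)=+0.654154+0.000000i
  term(m=+1) = +0.003644-0.010130i   from Y*(Ω₁)=-0.028974-0.003632i, Y(Ω₂)=-0.080673+0.359728i
  term(m=+2) = -0.027242-0.022512i   from Y*(Ω₁)=+0.381272+0.097105i, Y(Ω₂)=-0.081220-0.038358i
  term(m=+3) = -0.003733+0.002212i   from Y*(Ω₁)=-0.320691-0.125891i, Y(Ω₂)=+0.007740-0.009936i
  term(m=+4) = +0.000025+0.000132i   from Y*(Ω₁)=+0.119140+0.064897i, Y(Ω₂)=+0.000631+0.000767i
Accumulated sum -0.291107-0.000000i; after 4π/(2l+1) scaling, -0.406462-0.000000i ⇒ P_4 = -0.406462

-0.406462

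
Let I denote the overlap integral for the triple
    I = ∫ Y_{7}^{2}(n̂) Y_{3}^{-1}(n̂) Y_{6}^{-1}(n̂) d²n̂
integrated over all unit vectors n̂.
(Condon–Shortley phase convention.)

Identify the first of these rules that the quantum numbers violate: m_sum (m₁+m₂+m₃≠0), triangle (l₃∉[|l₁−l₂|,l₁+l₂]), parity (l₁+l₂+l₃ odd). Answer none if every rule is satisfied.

none

m₁+m₂+m₃ = 2 − 1 − 1 = 0  ✓
triangle: |7−3|=4 ≤ l₃=6 ≤ 7+3=10  ✓
parity: l₁+l₂+l₃ = 16 is even  ✓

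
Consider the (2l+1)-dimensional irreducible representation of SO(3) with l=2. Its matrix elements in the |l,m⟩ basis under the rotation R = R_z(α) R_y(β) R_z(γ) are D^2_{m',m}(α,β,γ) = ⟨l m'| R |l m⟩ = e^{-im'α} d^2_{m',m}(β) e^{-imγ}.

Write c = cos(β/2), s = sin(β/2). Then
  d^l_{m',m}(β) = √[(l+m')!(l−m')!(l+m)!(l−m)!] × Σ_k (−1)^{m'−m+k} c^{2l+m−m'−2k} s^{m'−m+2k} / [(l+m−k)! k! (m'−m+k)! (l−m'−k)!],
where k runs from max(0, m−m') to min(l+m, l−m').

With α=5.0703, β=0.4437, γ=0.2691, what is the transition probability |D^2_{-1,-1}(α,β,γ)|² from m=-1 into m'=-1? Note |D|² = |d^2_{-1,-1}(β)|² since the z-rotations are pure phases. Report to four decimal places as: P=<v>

Split into d^2_{-1,-1}(β=0.4437) × two z-phases.
c=cos(0.443700/2)=0.975492, s=sin(0.443700/2)=0.220035; N=√[1·6·1·6]=6.000000
k: max(0,(-1)−(-1))=0 … min(2+(-1),2−(-1))=1
  k=0: (−1)^0·6.0000/(6)·0.9755^4·0.2200^0 = +0.905514
  k=1: (−1)^1·6.0000/(2)·0.9755^2·0.2200^2 = -0.138214
d^2_{-1,-1}(0.4437) = +0.905514 -0.138214 = +0.767300
|D^2_{-1,-1}|² = |d^2_{-1,-1}(β)|² = (+0.767300)² = 0.588749 (the z-rotation phases have unit modulus)

P=0.5887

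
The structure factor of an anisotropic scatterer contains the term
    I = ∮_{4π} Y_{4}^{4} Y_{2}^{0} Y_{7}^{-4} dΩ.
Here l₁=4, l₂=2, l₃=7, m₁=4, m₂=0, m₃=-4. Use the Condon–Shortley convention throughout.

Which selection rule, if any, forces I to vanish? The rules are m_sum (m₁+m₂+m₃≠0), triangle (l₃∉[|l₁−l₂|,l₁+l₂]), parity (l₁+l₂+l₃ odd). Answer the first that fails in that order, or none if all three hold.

m₁+m₂+m₃ = 4 + 0 − 4 = 0  ✓
triangle: need |l₁−l₂| ≤ l₃ ≤ l₁+l₂ = [2,6]; l₃=7 is outside  ✗
parity: l₁+l₂+l₃ = 13 is odd

triangle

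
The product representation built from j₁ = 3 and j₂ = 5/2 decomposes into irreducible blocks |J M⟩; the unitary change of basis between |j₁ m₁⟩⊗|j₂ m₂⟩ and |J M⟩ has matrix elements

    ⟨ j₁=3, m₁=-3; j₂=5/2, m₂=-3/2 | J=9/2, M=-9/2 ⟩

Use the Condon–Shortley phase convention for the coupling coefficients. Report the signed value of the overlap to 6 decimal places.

-0.738549

triangle: 1!*5!*4!/11! = 2880/39916800
(j±m)!: 0!*6!*1!*4!*0!*9! = 6270566400
prefactor² = (2J+1)*Δ*N² = 49766400/11
  k=1: −1/(1!*0!*5!*0!*0!*4!) = -1/2880
Σ = -1/2880  ⇒  CG² = 49766400/11*(-1/2880)² = 6/11
CG = −√(6/11) = -0.738549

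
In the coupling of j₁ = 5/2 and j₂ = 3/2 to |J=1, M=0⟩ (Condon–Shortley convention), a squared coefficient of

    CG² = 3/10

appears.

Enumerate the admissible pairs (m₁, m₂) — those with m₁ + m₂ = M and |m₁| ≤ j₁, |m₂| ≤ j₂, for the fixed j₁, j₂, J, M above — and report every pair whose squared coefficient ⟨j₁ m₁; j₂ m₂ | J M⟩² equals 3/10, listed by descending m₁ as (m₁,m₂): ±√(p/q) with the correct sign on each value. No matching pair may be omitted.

Admissible pairs with m₁+m₂ = M = 0: (-3/2,3/2), (-1/2,1/2), (1/2,-1/2), (3/2,-3/2)
  (m₁,m₂)=(3/2,-3/2): CG² = 1/5, CG = +√(1/5)
  (m₁,m₂)=(1/2,-1/2): CG² = 3/10, CG = −√(3/10)   ← matches the target
  (m₁,m₂)=(-1/2,1/2): CG² = 3/10, CG = +√(3/10)   ← matches the target
  (m₁,m₂)=(-3/2,3/2): CG² = 1/5, CG = −√(1/5)
Pairs with CG² = 3/10: (1/2,-1/2): −√(3/10); (-1/2,1/2): +√(3/10)

(1/2,-1/2): −√(3/10); (-1/2,1/2): +√(3/10)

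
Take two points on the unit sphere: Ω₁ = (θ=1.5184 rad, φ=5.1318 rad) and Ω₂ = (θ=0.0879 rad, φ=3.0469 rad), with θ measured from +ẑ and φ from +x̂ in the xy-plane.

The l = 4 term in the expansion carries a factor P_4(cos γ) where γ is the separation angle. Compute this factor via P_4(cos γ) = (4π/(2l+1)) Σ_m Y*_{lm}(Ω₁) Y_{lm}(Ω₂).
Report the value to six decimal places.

0.374692

Term-by-term m-sum for l=4 (normalisation 4π/9 = 1.396263):
  term(m=-4) = (-0.000005, 0.000010)   from Y*(Ω₁)=(-0.046935, 0.437599), Y(Ω₂)=(0.000024, 0.000010)
  term(m=-3) = (0.000055, -0.000002)   from Y*(Ω₁)=(-0.062120, 0.020075), Y(Ω₂)=(-0.000810, -0.000236)
  term(m=-2) = (0.002590, 0.004295)   from Y*(Ω₁)=(0.218681, 0.243390), Y(Ω₂)=(0.015055, 0.002886)
  term(m=-1) = (0.005921, -0.010484)   from Y*(Ω₁)=(-0.030034, 0.067361), Y(Ω₂)=(-0.162519, -0.015436)
  term(m=+0) = (0.251233, 0.000000)   from Y*(Ω₁)=(0.308680, -0.000000), Y(Ω₂)=(0.813895, 0.000000)
  term(m=+1) = (0.005921, 0.010484)   from Y*(Ω₁)=(0.030034, 0.067361), Y(Ω₂)=(0.162519, -0.015436)
  term(m=+2) = (0.002590, -0.004295)   from Y*(Ω₁)=(0.218681, -0.243390), Y(Ω₂)=(0.015055, -0.002886)
  term(m=+3) = (0.000055, 0.000002)   from Y*(Ω₁)=(0.062120, 0.020075), Y(Ω₂)=(0.000810, -0.000236)
  term(m=+4) = (-0.000005, -0.000010)   from Y*(Ω₁)=(-0.046935, -0.437599), Y(Ω₂)=(0.000024, -0.000010)
Total Σ_m = (0.268354, 0.000000). Multiply by 1.396263: (0.374692, 0.000000). P_4(cos γ) = 0.374692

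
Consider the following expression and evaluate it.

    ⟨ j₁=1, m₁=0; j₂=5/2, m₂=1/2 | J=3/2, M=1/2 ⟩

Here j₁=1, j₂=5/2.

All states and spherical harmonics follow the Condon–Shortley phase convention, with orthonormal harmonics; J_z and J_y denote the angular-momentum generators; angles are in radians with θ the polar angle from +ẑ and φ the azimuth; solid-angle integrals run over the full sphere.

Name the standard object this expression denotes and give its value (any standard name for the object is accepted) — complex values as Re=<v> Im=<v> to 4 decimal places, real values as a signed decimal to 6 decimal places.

Clebsch–Gordan coefficient, −√(2/5) ≈ -0.632456

This is a Clebsch–Gordan (vector-coupling) coefficient.
√[4·2!0!3!/6! · 1!1!3!2!2!1!] = √(8/5)
  +(−1)^1/∏(1,1,0,2,0,1)! = -1/2  (running -1/2)
⟨..|..⟩ = √(8/5)·(-1/2) = -0.632456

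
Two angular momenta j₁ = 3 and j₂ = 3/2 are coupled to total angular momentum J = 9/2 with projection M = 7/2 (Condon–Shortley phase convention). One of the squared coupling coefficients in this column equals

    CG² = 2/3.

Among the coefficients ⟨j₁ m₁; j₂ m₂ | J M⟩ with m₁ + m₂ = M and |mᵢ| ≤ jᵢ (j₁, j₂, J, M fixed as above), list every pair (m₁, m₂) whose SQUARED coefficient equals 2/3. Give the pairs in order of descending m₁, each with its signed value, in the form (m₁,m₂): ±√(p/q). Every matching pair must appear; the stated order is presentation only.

Admissible pairs with m₁+m₂ = M = 7/2: (2,3/2), (3,1/2)
  (m₁,m₂)=(3,1/2): CG² = 1/3, CG = +√(1/3)
  (m₁,m₂)=(2,3/2): CG² = 2/3, CG = +√(2/3)   ← matches the target
Pairs with CG² = 2/3: (2,3/2): +√(2/3)

(2,3/2): +√(2/3)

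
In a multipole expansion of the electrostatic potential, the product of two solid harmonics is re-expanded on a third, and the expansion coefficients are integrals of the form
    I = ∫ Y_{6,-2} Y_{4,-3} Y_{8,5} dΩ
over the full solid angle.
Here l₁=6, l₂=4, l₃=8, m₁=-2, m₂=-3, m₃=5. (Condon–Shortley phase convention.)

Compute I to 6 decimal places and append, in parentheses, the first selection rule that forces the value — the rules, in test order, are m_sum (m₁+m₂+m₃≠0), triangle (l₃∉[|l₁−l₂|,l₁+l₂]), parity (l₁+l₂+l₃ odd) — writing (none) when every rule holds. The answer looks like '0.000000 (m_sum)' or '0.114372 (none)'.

0.021109 (none)

m-sum 0 ✓  L=18 even ✓  2≤8≤10 ✓
Π(2lᵢ+1) = 13×9×17 = 1989
triangle coeff Δ(6,4,8) = 1/23279256
Σ_t [0,2]: t=0:+1/1658880 t=1:−1/518400 t=2:+1/1658880 = -1/1382400
(3j)²=504/46189 [(6 4 8; 0 0 0)], sign=-1
Σ_t [0,1]: t=0:+1/19353600 t=1:−1/21772800 = 1/174182400
(3j)²=1/3876 [(6 4 8; -2 -3 5)], sign=-1
⇒ 4πI² = 378/67507
I = (+1)√(378/67507/(4π)) = 0.02110895
No selection rule forces the value: the integral is nonzero (none).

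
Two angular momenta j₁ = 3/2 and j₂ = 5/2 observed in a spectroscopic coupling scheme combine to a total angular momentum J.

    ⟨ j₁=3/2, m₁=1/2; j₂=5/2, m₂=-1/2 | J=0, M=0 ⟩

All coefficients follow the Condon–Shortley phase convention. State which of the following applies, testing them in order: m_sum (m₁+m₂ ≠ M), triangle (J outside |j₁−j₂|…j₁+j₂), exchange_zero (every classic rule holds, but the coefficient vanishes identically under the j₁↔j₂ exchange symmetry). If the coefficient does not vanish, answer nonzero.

triangle

m-sum: m₁+m₂ = 1/2+(-1/2) = 0, M = 0  ✓
triangle: need |j₁−j₂| ≤ J ≤ j₁+j₂, i.e. J ∈ [1, 4]; J = 0 is outside ✗ ⇒ coefficient is 0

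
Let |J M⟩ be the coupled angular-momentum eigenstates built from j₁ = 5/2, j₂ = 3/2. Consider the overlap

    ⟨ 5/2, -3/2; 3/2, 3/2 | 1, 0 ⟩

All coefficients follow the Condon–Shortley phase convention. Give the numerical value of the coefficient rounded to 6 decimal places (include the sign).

-0.447214  (= −√(1/5))

triangle: 3!×2!×0!/6! = 12/720
(j±m)!: 1!×4!×3!×0!×1!×1! = 144
prefactor² = (2J+1)×Δ×N² = 36/5
  k=3: −1/(3!×0!×1!×0!×1!×0!) = -1/6
Σ = -1/6  ⇒  CG² = 36/5×(-1/6)² = 1/5
CG = −√(1/5) = -0.447214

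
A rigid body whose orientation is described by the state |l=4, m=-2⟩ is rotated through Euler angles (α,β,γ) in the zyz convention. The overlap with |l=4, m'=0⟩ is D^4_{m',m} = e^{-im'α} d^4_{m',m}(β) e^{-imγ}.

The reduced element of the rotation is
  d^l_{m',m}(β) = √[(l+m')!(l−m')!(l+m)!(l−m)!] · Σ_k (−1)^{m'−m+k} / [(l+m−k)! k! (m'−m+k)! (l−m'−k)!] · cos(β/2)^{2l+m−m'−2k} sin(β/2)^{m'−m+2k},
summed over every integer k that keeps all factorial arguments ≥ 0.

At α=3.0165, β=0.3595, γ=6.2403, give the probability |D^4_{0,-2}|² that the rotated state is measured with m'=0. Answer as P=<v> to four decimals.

D^4_{0,-2}(3.0165,0.3595,6.2403) = e^{-i·0·3.0165}·d^4_{0,-2}(0.3595)·e^{-i·-2·6.2403}. Compute d first:
With c≡cos(β/2)=0.983888 and s≡sin(β/2)=0.178784, N=[24·24·2·720]^{1/2}=910.735966
Admissible k: 0..2 (factorial args all ≥0)
  k=0: (−1)^2·910.7360/(96)·0.9839^6·0.1788^2 = +0.275075
  k=1: (−1)^3·910.7360/(36)·0.9839^4·0.1788^4 = -0.024221
  k=2: (−1)^4·910.7360/(96)·0.9839^2·0.1788^6 = +0.000300
d^4_{0,-2}(0.3595) = +0.275075 -0.024221 +0.000300 = +0.251155
|D^4_{0,-2}|² = |d^4_{0,-2}(β)|² = (+0.251155)² = 0.063079 (the z-rotation phases have unit modulus)

P=0.0631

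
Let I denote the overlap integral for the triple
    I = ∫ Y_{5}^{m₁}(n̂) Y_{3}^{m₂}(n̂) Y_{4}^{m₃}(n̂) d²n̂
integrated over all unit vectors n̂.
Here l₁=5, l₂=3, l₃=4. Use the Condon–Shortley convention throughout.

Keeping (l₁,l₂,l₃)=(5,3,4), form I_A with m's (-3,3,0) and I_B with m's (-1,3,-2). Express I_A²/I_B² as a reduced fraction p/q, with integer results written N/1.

l's match ⇒ only the (l;m) 3-j factors differ between A and B.
A: triangle coeff Δ(5,3,4) = 1/180180; Σ_t [4,4]: t=4:+1/2304 = 1/2304; (3j)²=5/143 [(5 3 4; -3 3 0)], sign=+1
B: triangle coeff Δ(5,3,4) = 1/180180; Σ_t [4,4]: t=4:+1/2304 = 1/2304; (3j)²=75/4004 [(5 3 4; -1 3 -2)], sign=+1
I_A²/I_B² = (5/143)/(75/4004) = 28/15

28/15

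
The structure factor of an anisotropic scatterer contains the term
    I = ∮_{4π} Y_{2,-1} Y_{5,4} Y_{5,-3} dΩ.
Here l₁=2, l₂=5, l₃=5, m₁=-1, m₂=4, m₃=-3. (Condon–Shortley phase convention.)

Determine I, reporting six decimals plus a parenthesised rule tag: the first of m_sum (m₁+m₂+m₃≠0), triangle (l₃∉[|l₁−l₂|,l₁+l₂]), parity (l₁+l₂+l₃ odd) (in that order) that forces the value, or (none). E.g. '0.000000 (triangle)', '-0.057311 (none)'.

Rules hold: Σm=0, L=12 even, 3≤5≤7.
N = 5·11·11 = 605
Δ = 2!·2!·8!/13! = 1/38610
Racah Σ t=0..2: t=0:+1/2880 t=1:−1/576 t=2:+1/2880 = -1/960
⇒ 3j(2 5 5; 0 0 0)² = 10/429, sgn +1
Racah Σ t=1..2: t=1:−1/80640 t=2:+1/10080 = 1/11520
⇒ 3j(2 5 5; -1 4 -3)² = 49/1430, sgn +1
4πI² = N·(3j₀)²·(3jₘ)² = 245/507
I = +1·√(0.483235/4π) = 0.19609844
No selection rule forces the value: the integral is nonzero (none).

0.196098 (none)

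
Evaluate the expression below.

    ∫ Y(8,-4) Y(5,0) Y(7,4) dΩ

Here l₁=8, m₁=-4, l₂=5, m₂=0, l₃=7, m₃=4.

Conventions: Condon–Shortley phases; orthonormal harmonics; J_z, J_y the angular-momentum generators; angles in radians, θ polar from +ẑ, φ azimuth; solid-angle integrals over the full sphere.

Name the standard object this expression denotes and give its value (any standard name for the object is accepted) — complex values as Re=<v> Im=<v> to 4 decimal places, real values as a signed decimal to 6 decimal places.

Gaunt coefficient, -0.123255

This is a Gaunt coefficient — the integral of a triple product of spherical harmonics over the sphere.
Checks pass: Σm=0; 20 even; l₃=7∈[3,13].
(2·8+1)(2·5+1)(2·7+1) = 2805
Δ: 6! 10! 4! / 21! → 1/814773960
sum: t=1:−1/87091200 t=2:+1/4976640 t=3:−1/2073600 t=4:+1/4976640 t=5:−1/87091200 = -1/9676800
3j²(8 5 7; 0 0 0) = Δ·Π!·Σ² = 360/46189  (sign +1)
sum: t=2:+1/1045094400 t=3:−1/52254720 t=4:+1/23224320 t=5:−1/87091200 = 1/74649600
3j²(8 5 7; -4 0 4) = Δ·Π!·Σ² = 110/12597  (sign -1)
combine: 4πI² = 2805·360/46189·110/12597 = 198000/1037153
take √, sign -1: I = -0.12325548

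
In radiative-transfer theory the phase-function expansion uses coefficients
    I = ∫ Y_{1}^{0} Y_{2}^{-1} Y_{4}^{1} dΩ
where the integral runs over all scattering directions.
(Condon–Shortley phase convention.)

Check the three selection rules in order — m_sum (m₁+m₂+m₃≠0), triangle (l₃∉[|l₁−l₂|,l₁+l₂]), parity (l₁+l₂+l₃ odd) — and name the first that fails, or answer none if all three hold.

triangle

m₁+m₂+m₃ = 0 − 1 + 1 = 0  ✓
triangle: need |l₁−l₂| ≤ l₃ ≤ l₁+l₂ = [1,3]; l₃=4 is outside  ✗
parity: l₁+l₂+l₃ = 7 is odd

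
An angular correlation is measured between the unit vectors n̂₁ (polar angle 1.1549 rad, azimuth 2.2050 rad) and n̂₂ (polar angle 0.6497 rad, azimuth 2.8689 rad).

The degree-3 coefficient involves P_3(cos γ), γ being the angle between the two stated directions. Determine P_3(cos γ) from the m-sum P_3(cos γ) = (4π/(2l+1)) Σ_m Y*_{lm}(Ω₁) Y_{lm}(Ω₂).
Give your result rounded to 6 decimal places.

-0.049500

Addition theorem: P_3(cos γ) = (4π/7) Σ_m Y*_{lm}(Ω₁) Y_{lm}(Ω₂), m = −3…3:
  m=-3: Y*=+0.301941+0.104035i  Y=-0.063145-0.067413i  product -0.012053-0.026924i
  m=-2: Y*=-0.102890-0.329822i  Y=+0.254605+0.154488i  product +0.024757-0.099870i
  m=-1: Y*=+0.032211-0.043790i  Y=-0.408610-0.114272i  product -0.018165+0.014212i
  m=+0: Y*=-0.329257-0.000000i  Y=+0.050572+0.000000i  product -0.016651-0.000000i
  m=+1: Y*=-0.032211-0.043790i  Y=+0.408610-0.114272i  product -0.018165-0.014212i
  m=+2: Y*=-0.102890+0.329822i  Y=+0.254605-0.154488i  product +0.024757+0.099870i
  m=+3: Y*=-0.301941+0.104035i  Y=+0.063145-0.067413i  product -0.012053+0.026924i
Total Σ_m = -0.027573+0.000000i. Multiply by 1.795196: -0.049500+0.000000i. P_3(cos γ) = -0.049500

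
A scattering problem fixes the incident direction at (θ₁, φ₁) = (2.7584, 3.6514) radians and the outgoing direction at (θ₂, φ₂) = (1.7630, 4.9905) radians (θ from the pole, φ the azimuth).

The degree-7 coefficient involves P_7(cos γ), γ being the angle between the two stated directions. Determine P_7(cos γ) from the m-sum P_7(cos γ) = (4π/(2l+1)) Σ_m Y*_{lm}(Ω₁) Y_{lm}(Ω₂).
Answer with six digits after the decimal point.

-0.270753

Term-by-term m-sum for l=7 (normalisation 4π/15 = 0.837758):
  m=-7: (0.00046 + 0.00021j) × (-0.40837 + 0.16121j) = -0.00022 - 0.00001j  (running Σ = -0.00022 - 0.00001j)
  m=-6: (0.00472 - 0.00039j) × (-0.03124 - 0.31816j) = -0.00027 - 0.00149j  (running Σ = -0.00050 - 0.00150j)
  m=-5: (0.02264 - 0.01525j) × (-0.17291 - 0.03151j) = -0.00440 + 0.00192j  (running Σ = -0.00489 + 0.00042j)
  m=-4: (0.04914 - 0.09711j) × (0.14543 - 0.29476j) = -0.02148 - 0.02861j  (running Σ = -0.02637 - 0.02819j)
  m=-3: (-0.01245 - 0.30065j) × (-0.06063 - 0.05496j) = -0.01577 + 0.01891j  (running Σ = -0.04214 - 0.00927j)
  m=-2: (-0.27824 - 0.45261j) × (0.27333 - 0.16993j) = -0.15296 - 0.07643j  (running Σ = -0.19510 - 0.08571j)
  m=-1: (-0.37345 - 0.20880j) × (-0.01226 - 0.04293j) = -0.00439 + 0.01859j  (running Σ = -0.19949 - 0.06711j)
  m=0: (0.23806 + 0.00000j) × (0.31837 + 0.00000j) = 0.07579 + 0.00000j  (running Σ = -0.12370 - 0.06711j)
  m=1: (0.37345 - 0.20880j) × (0.01226 - 0.04293j) = -0.00439 - 0.01859j  (running Σ = -0.12808 - 0.08571j)
  m=2: (-0.27824 + 0.45261j) × (0.27333 + 0.16993j) = -0.15296 + 0.07643j  (running Σ = -0.28105 - 0.00927j)
  m=3: (0.01245 - 0.30065j) × (0.06063 - 0.05496j) = -0.01577 - 0.01891j  (running Σ = -0.29682 - 0.02819j)
  m=4: (0.04914 + 0.09711j) × (0.14543 + 0.29476j) = -0.02148 + 0.02861j  (running Σ = -0.31830 + 0.00042j)
  m=5: (-0.02264 - 0.01525j) × (0.17291 - 0.03151j) = -0.00440 - 0.00192j  (running Σ = -0.32269 - 0.00150j)
  m=6: (0.00472 + 0.00039j) × (-0.03124 + 0.31816j) = -0.00027 + 0.00149j  (running Σ = -0.32296 - 0.00001j)
  m=7: (-0.00046 + 0.00021j) × (0.40837 + 0.16121j) = -0.00022 + 0.00001j  (running Σ = -0.32319 - 0.00000j)
Total Σ_m = -0.32319 - 0.00000j. Multiply by 0.837758: -0.27075 - 0.00000j. P_7(cos γ) = -0.270753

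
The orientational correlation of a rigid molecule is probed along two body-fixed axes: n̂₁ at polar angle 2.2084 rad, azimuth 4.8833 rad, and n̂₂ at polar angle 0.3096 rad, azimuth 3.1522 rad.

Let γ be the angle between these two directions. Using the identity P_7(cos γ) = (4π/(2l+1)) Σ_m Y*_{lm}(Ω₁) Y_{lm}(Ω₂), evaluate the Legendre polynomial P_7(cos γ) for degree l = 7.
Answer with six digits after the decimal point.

-0.320652

Addition theorem: P_7(cos γ) = (4π/15) Σ_m Y*_{lm}(Ω₁) Y_{lm}(Ω₂), m = −7…7:
  m=-7: (-0.100651+0.039551i) × (-0.000122+0.000009i) = +0.000012-0.000006i  (running Σ = +0.000012-0.000006i)
  m=-6: (+0.155487+0.256284i) × (+0.001423-0.000091i) = +0.000244+0.000350i  (running Σ = +0.000256+0.000345i)
  m=-5: (+0.334348-0.291030i) × (-0.010383+0.000551i) = -0.003311+0.003206i  (running Σ = -0.003055+0.003551i)
  m=-4: (-0.226813-0.184786i) × (+0.052915-0.002246i) = -0.012417-0.009268i  (running Σ = -0.015472-0.005718i)
  m=-3: (+0.068463-0.121613i) × (-0.190179+0.006054i) = -0.012284+0.023543i  (running Σ = -0.027756+0.017825i)
  m=-2: (-0.341219-0.121402i) × (+0.454937-0.009653i) = -0.156405-0.051936i  (running Σ = -0.184161-0.034111i)
  m=-1: (-0.001999+0.011585i) × (-0.591186+0.006271i) = +0.001109-0.006861i  (running Σ = -0.183051-0.040973i)
  m=0: (-0.353319-0.000000i) × (+0.047117+0.000000i) = -0.016647-0.000000i  (running Σ = -0.199699-0.040973i)
  m=1: (+0.001999+0.011585i) × (+0.591186+0.006271i) = +0.001109+0.006861i  (running Σ = -0.198589-0.034111i)
  m=2: (-0.341219+0.121402i) × (+0.454937+0.009653i) = -0.156405+0.051936i  (running Σ = -0.354994+0.017825i)
  m=3: (-0.068463-0.121613i) × (+0.190179+0.006054i) = -0.012284-0.023543i  (running Σ = -0.367278-0.005718i)
  m=4: (-0.226813+0.184786i) × (+0.052915+0.002246i) = -0.012417+0.009268i  (running Σ = -0.379695+0.003551i)
  m=5: (-0.334348-0.291030i) × (+0.010383+0.000551i) = -0.003311-0.003206i  (running Σ = -0.383006+0.000345i)
  m=6: (+0.155487-0.256284i) × (+0.001423+0.000091i) = +0.000244-0.000350i  (running Σ = -0.382762-0.000006i)
  m=7: (+0.100651+0.039551i) × (+0.000122+0.000009i) = +0.000012+0.000006i  (running Σ = -0.382750+0.000000i)
Accumulated sum -0.382750+0.000000i; after 4π/(2l+1) scaling, -0.320652+0.000000i ⇒ P_7 = -0.320652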